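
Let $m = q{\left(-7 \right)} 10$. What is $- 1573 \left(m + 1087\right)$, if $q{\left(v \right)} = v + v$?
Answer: $-1489631$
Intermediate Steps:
$q{\left(v \right)} = 2 v$
$m = -140$ ($m = 2 \left(-7\right) 10 = \left(-14\right) 10 = -140$)
$- 1573 \left(m + 1087\right) = - 1573 \left(-140 + 1087\right) = \left(-1573\right) 947 = -1489631$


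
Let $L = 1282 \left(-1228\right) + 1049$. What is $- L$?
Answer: $1573247$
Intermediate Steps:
$L = -1573247$ ($L = -1574296 + 1049 = -1573247$)
$- L = \left(-1\right) \left(-1573247\right) = 1573247$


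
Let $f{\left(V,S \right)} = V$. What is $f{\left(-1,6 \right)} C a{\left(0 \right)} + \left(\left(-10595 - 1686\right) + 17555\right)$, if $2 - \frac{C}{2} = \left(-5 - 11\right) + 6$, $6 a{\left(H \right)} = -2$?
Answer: $5282$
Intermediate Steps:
$a{\left(H \right)} = - \frac{1}{3}$ ($a{\left(H \right)} = \frac{1}{6} \left(-2\right) = - \frac{1}{3}$)
$C = 24$ ($C = 4 - 2 \left(\left(-5 - 11\right) + 6\right) = 4 - 2 \left(-16 + 6\right) = 4 - -20 = 4 + 20 = 24$)
$f{\left(-1,6 \right)} C a{\left(0 \right)} + \left(\left(-10595 - 1686\right) + 17555\right) = \left(-1\right) 24 \left(- \frac{1}{3}\right) + \left(\left(-10595 - 1686\right) + 17555\right) = \left(-24\right) \left(- \frac{1}{3}\right) + \left(\left(-10595 - 1686\right) + 17555\right) = 8 + \left(-12281 + 17555\right) = 8 + 5274 = 5282$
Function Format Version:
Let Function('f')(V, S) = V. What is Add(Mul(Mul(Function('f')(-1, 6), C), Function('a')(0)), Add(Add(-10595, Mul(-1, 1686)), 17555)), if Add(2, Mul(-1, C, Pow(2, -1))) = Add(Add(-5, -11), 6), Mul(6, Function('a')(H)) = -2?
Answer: 5282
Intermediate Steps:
Function('a')(H) = Rational(-1, 3) (Function('a')(H) = Mul(Rational(1, 6), -2) = Rational(-1, 3))
C = 24 (C = Add(4, Mul(-2, Add(Add(-5, -11), 6))) = Add(4, Mul(-2, Add(-16, 6))) = Add(4, Mul(-2, -10)) = Add(4, 20) = 24)
Add(Mul(Mul(Function('f')(-1, 6), C), Function('a')(0)), Add(Add(-10595, Mul(-1, 1686)), 17555)) = Add(Mul(Mul(-1, 24), Rational(-1, 3)), Add(Add(-10595, Mul(-1, 1686)), 17555)) = Add(Mul(-24, Rational(-1, 3)), Add(Add(-10595, -1686), 17555)) = Add(8, Add(-12281, 17555)) = Add(8, 5274) = 5282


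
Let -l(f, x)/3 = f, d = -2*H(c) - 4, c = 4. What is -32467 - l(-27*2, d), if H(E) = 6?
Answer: -32629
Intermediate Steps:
d = -16 (d = -2*6 - 4 = -12 - 4 = -16)
l(f, x) = -3*f
-32467 - l(-27*2, d) = -32467 - (-3)*(-27*2) = -32467 - (-3)*(-54) = -32467 - 1*162 = -32467 - 162 = -32629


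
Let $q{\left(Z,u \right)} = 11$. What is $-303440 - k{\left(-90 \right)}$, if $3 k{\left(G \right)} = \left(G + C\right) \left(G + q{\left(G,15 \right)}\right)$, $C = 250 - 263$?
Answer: $- \frac{918457}{3} \approx -3.0615 \cdot 10^{5}$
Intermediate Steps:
$C = -13$
$k{\left(G \right)} = \frac{\left(-13 + G\right) \left(11 + G\right)}{3}$ ($k{\left(G \right)} = \frac{\left(G - 13\right) \left(G + 11\right)}{3} = \frac{\left(-13 + G\right) \left(11 + G\right)}{3}$)
$-303440 - k{\left(-90 \right)} = -303440 - \left(- \frac{143}{3} - -60 + \frac{\left(-90\right)^{2}}{3}\right) = -303440 - \left(- \frac{143}{3} + 60 + \frac{1}{3} \cdot 8100\right) = -303440 - \left(- \frac{143}{3} + 60 + 2700\right) = -303440 - \frac{8137}{3} = - \frac{918457}{3}$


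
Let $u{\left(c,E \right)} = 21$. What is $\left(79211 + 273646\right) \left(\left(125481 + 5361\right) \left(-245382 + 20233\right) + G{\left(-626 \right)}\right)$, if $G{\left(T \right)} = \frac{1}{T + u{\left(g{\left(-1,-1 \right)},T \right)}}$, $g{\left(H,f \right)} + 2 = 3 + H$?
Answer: $- \frac{6288851046071823987}{605} \approx -1.0395 \cdot 10^{16}$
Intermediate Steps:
$g{\left(H,f \right)} = 1 + H$ ($g{\left(H,f \right)} = -2 + \left(3 + H\right) = 1 + H$)
$G{\left(T \right)} = \frac{1}{21 + T}$ ($G{\left(T \right)} = \frac{1}{T + 21} = \frac{1}{21 + T}$)
$\left(79211 + 273646\right) \left(\left(125481 + 5361\right) \left(-245382 + 20233\right) + G{\left(-626 \right)}\right) = \left(79211 + 273646\right) \left(\left(125481 + 5361\right) \left(-245382 + 20233\right) + \frac{1}{21 - 626}\right) = 352857 \left(130842 \left(-225149\right) + \frac{1}{-605}\right) = 352857 \left(-29458945458 - \frac{1}{605}\right) = 352857 \left(- \frac{17822662002091}{605}\right) = - \frac{6288851046071823987}{605}$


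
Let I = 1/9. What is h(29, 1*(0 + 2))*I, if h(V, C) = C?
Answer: 2/9 ≈ 0.22222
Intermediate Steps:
I = ⅑ ≈ 0.11111
h(29, 1*(0 + 2))*I = (1*(0 + 2))*(⅑) = (1*2)*(⅑) = 2*(⅑) = 2/9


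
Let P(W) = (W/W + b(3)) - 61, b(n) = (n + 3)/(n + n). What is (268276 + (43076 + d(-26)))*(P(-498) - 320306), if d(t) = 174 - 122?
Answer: -99762942460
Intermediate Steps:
b(n) = (3 + n)/(2*n) (b(n) = (3 + n)/((2*n)) = (3 + n)*(1/(2*n)) = (3 + n)/(2*n))
d(t) = 52
P(W) = -59 (P(W) = (W/W + (½)*(3 + 3)/3) - 61 = (1 + (½)*(⅓)*6) - 61 = (1 + 1) - 61 = 2 - 61 = -59)
(268276 + (43076 + d(-26)))*(P(-498) - 320306) = (268276 + (43076 + 52))*(-59 - 320306) = (268276 + 43128)*(-320365) = 311404*(-320365) = -99762942460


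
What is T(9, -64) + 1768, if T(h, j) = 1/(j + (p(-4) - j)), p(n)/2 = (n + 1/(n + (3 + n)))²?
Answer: 1559401/882 ≈ 1768.0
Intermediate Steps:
p(n) = 2*(n + 1/(3 + 2*n))² (p(n) = 2*(n + 1/(n + (3 + n)))² = 2*(n + 1/(3 + 2*n))²)
T(h, j) = 25/882 (T(h, j) = 1/(j + (2*(1 + 2*(-4)² + 3*(-4))²/(3 + 2*(-4))² - j)) = 1/(j + (2*(1 + 2*16 - 12)²/(3 - 8)² - j)) = 1/(j + (2*(1 + 32 - 12)²/(-5)² - j)) = 1/(j + (2*(1/25)*21² - j)) = 1/(j + (2*(1/25)*441 - j)) = 1/(j + (882/25 - j)) = 1/(882/25) = 25/882)
T(9, -64) + 1768 = 25/882 + 1768 = 1559401/882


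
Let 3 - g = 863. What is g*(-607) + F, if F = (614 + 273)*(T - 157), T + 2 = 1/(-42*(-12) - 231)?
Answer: 104010338/273 ≈ 3.8099e+5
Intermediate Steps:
T = -545/273 (T = -2 + 1/(-42*(-12) - 231) = -2 + 1/(504 - 231) = -2 + 1/273 = -545/273 ≈ -1.9963)
g = -860 (g = 3 - 1*863 = 3 - 863 = -860)
F = -38501122/273 (F = (614 + 273)*(-545/273 - 157) = 887*(-43406/273) = -38501122/273 ≈ -1.4103e+5)
g*(-607) + F = -860*(-607) - 38501122/273 = 522020 - 38501122/273 = 104010338/273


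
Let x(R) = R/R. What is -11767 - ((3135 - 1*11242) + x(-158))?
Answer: -3661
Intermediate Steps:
x(R) = 1
-11767 - ((3135 - 1*11242) + x(-158)) = -11767 - ((3135 - 1*11242) + 1) = -11767 - ((3135 - 11242) + 1) = -11767 - (-8107 + 1) = -11767 - 1*(-8106) = -11767 + 8106 = -3661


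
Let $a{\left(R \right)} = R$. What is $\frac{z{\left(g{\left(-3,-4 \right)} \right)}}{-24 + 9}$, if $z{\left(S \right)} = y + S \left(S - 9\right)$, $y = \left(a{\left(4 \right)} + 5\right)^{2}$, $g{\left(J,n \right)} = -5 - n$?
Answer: $- \frac{91}{15} \approx -6.0667$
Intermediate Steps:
$y = 81$ ($y = \left(4 + 5\right)^{2} = 9^{2} = 81$)
$z{\left(S \right)} = 81 + S \left(-9 + S\right)$ ($z{\left(S \right)} = 81 + S \left(S - 9\right) = 81 + S \left(-9 + S\right)$)
$\frac{z{\left(g{\left(-3,-4 \right)} \right)}}{-24 + 9} = \frac{81 + \left(-5 - -4\right)^{2} - 9 \left(-5 - -4\right)}{-24 + 9} = \frac{81 + \left(-5 + 4\right)^{2} - 9 \left(-5 + 4\right)}{-15} = - \frac{81 + \left(-1\right)^{2} - -9}{15} = - \frac{81 + 1 + 9}{15} = \left(- \frac{1}{15}\right) 91 = - \frac{91}{15}$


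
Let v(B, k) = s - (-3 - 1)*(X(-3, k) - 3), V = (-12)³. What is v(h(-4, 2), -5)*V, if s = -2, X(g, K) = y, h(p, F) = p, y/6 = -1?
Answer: 65664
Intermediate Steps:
y = -6 (y = 6*(-1) = -6)
X(g, K) = -6
V = -1728
v(B, k) = -38 (v(B, k) = -2 - (-3 - 1)*(-6 - 3) = -2 - (-4)*(-9) = -2 - 1*36 = -2 - 36 = -38)
v(h(-4, 2), -5)*V = -38*(-1728) = 65664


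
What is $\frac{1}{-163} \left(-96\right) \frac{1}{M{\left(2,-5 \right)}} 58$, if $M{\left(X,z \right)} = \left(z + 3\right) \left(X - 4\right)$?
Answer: $\frac{1392}{163} \approx 8.5399$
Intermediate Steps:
$M{\left(X,z \right)} = \left(-4 + X\right) \left(3 + z\right)$ ($M{\left(X,z \right)} = \left(3 + z\right) \left(-4 + X\right) = \left(-4 + X\right) \left(3 + z\right)$)
$\frac{1}{-163} \left(-96\right) \frac{1}{M{\left(2,-5 \right)}} 58 = \frac{1}{-163} \left(-96\right) \frac{1}{-12 - -20 + 3 \cdot 2 + 2 \left(-5\right)} 58 = \left(- \frac{1}{163}\right) \left(-96\right) \frac{1}{-12 + 20 + 6 - 10} \cdot 58 = \frac{96 \cdot \frac{1}{4} \cdot 58}{163} = \frac{96}{163} \cdot \frac{29}{2} = \frac{1392}{163}$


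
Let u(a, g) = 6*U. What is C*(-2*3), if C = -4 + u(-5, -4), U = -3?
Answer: 132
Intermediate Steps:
u(a, g) = -18 (u(a, g) = 6*(-3) = -18)
C = -22 (C = -4 - 18 = -22)
C*(-2*3) = -(-44)*3 = -22*(-6) = 132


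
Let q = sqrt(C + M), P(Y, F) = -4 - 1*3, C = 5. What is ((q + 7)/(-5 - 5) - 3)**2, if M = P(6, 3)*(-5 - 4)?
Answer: 1437/100 + 37*sqrt(17)/25 ≈ 20.472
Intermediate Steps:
P(Y, F) = -7 (P(Y, F) = -4 - 3 = -7)
M = 63 (M = -7*(-5 - 4) = -7*(-9) = 63)
q = 2*sqrt(17) (q = sqrt(5 + 63) = sqrt(68) = 2*sqrt(17) ≈ 8.2462)
((q + 7)/(-5 - 5) - 3)**2 = ((2*sqrt(17) + 7)/(-5 - 5) - 3)**2 = ((7 + 2*sqrt(17))/(-10) - 3)**2 = ((7 + 2*sqrt(17))*(-1/10) - 3)**2 = ((-7/10 - sqrt(17)/5) - 3)**2 = (-37/10 - sqrt(17)/5)**2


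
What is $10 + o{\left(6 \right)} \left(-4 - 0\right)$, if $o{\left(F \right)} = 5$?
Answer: $-10$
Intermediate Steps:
$10 + o{\left(6 \right)} \left(-4 - 0\right) = 10 + 5 \left(-4 - 0\right) = 10 + 5 \left(-4 + 0\right) = 10 + 5 \left(-4\right) = 10 - 20 = -10$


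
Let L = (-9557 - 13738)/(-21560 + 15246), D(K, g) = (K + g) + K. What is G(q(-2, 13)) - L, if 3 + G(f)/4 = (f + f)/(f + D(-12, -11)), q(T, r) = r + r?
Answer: -2204879/56826 ≈ -38.801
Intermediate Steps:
q(T, r) = 2*r
D(K, g) = g + 2*K
L = 23295/6314 (L = -23295/(-6314) = -23295*(-1/6314) = 23295/6314 ≈ 3.6894)
G(f) = -12 + 8*f/(-35 + f) (G(f) = -12 + 4*((f + f)/(f + (-11 + 2*(-12)))) = -12 + 4*((2*f)/(f + (-11 - 24))) = -12 + 4*((2*f)/(f - 35)) = -12 + 4*((2*f)/(-35 + f)) = -12 + 4*(2*f/(-35 + f)) = -12 + 8*f/(-35 + f))
G(q(-2, 13)) - L = 4*(105 - 2*13)/(-35 + 2*13) - 1*23295/6314 = 4*(105 - 1*26)/(-35 + 26) - 23295/6314 = 4*(105 - 26)/(-9) - 23295/6314 = 4*(-⅑)*79 - 23295/6314 = -316/9 - 23295/6314 = -2204879/56826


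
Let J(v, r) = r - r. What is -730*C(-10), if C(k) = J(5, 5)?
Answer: 0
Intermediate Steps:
J(v, r) = 0
C(k) = 0
-730*C(-10) = -730*0 = 0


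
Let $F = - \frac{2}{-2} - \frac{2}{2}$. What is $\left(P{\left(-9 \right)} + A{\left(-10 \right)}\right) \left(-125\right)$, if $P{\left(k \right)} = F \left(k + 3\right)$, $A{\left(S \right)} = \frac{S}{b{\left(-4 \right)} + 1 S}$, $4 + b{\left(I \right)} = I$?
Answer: $- \frac{625}{9} \approx -69.444$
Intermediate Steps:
$b{\left(I \right)} = -4 + I$
$A{\left(S \right)} = \frac{S}{-8 + S}$ ($A{\left(S \right)} = \frac{S}{\left(-4 - 4\right) + 1 S} = \frac{S}{-8 + S}$)
$F = 0$ ($F = \left(-2\right) \left(- \frac{1}{2}\right) - 1 = 1 - 1 = 0$)
$P{\left(k \right)} = 0$ ($P{\left(k \right)} = 0 \left(k + 3\right) = 0 \left(3 + k\right) = 0$)
$\left(P{\left(-9 \right)} + A{\left(-10 \right)}\right) \left(-125\right) = \left(0 - \frac{10}{-8 - 10}\right) \left(-125\right) = \left(0 - \frac{10}{-18}\right) \left(-125\right) = \left(0 - - \frac{5}{9}\right) \left(-125\right) = \left(0 + \frac{5}{9}\right) \left(-125\right) = \frac{5}{9} \left(-125\right) = - \frac{625}{9}$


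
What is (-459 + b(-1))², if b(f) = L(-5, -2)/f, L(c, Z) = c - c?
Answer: 210681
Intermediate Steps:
L(c, Z) = 0
b(f) = 0 (b(f) = 0/f = 0)
(-459 + b(-1))² = (-459 + 0)² = (-459)² = 210681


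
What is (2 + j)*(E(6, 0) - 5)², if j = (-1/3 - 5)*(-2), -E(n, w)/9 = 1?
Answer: 7448/3 ≈ 2482.7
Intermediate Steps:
E(n, w) = -9 (E(n, w) = -9*1 = -9)
j = 32/3 (j = (-1*⅓ - 5)*(-2) = (-⅓ - 5)*(-2) = -16/3*(-2) = 32/3 ≈ 10.667)
(2 + j)*(E(6, 0) - 5)² = (2 + 32/3)*(-9 - 5)² = (38/3)*(-14)² = (38/3)*196 = 7448/3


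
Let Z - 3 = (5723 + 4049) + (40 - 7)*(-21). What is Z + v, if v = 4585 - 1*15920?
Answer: -2253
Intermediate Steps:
Z = 9082 (Z = 3 + ((5723 + 4049) + (40 - 7)*(-21)) = 3 + (9772 + 33*(-21)) = 3 + (9772 - 693) = 3 + 9079 = 9082)
v = -11335 (v = 4585 - 15920 = -11335)
Z + v = 9082 - 11335 = -2253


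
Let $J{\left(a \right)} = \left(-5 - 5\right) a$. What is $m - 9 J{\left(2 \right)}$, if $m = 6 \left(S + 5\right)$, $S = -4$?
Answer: $186$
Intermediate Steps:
$m = 6$ ($m = 6 \left(-4 + 5\right) = 6 \cdot 1 = 6$)
$J{\left(a \right)} = - 10 a$
$m - 9 J{\left(2 \right)} = 6 - 9 \left(\left(-10\right) 2\right) = 6 - -180 = 6 + 180 = 186$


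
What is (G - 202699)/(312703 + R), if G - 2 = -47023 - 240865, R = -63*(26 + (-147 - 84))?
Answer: -490585/325618 ≈ -1.5066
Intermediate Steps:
R = 12915 (R = -63*(26 - 231) = -63*(-205) = 12915)
G = -287886 (G = 2 + (-47023 - 240865) = 2 - 287888 = -287886)
(G - 202699)/(312703 + R) = (-287886 - 202699)/(312703 + 12915) = -490585/325618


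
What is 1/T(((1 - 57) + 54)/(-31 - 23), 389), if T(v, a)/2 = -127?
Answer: -1/254 ≈ -0.0039370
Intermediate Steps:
T(v, a) = -254 (T(v, a) = 2*(-127) = -254)
1/T(((1 - 57) + 54)/(-31 - 23), 389) = 1/(-254) = -1/254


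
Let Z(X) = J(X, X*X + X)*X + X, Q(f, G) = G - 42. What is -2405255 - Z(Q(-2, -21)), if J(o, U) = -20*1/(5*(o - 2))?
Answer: -156337228/65 ≈ -2.4052e+6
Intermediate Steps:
Q(f, G) = -42 + G
J(o, U) = -20/(-10 + 5*o) (J(o, U) = -20*1/(5*(-2 + o)) = -20/(-10 + 5*o))
Z(X) = X - 4*X/(-2 + X) (Z(X) = (-4/(-2 + X))*X + X = -4*X/(-2 + X) + X = X - 4*X/(-2 + X))
-2405255 - Z(Q(-2, -21)) = -2405255 - (-42 - 21)*(-6 + (-42 - 21))/(-2 + (-42 - 21)) = -2405255 - (-63)*(-6 - 63)/(-2 - 63) = -2405255 - (-63)*(-69)/(-65) = -2405255 - (-63)*(-1)*(-69)/65 = -2405255 - 1*(-4347/65) = -2405255 + 4347/65 = -156337228/65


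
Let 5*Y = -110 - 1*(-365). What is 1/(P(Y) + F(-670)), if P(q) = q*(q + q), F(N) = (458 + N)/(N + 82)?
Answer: 147/764747 ≈ 0.00019222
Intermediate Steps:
F(N) = (458 + N)/(82 + N)
Y = 51 (Y = (-110 - 1*(-365))/5 = (-110 + 365)/5 = (⅕)*255 = 51)
P(q) = 2*q² (P(q) = q*(2*q) = 2*q²)
1/(P(Y) + F(-670)) = 1/(2*51² + (458 - 670)/(82 - 670)) = 1/(2*2601 - 212/(-588)) = 1/(5202 - 1/588*(-212)) = 1/(5202 + 53/147) = 1/(764747/147) = 147/764747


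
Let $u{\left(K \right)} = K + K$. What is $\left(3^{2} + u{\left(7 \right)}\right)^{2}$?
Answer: $529$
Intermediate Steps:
$u{\left(K \right)} = 2 K$
$\left(3^{2} + u{\left(7 \right)}\right)^{2} = \left(3^{2} + 2 \cdot 7\right)^{2} = \left(9 + 14\right)^{2} = 23^{2} = 529$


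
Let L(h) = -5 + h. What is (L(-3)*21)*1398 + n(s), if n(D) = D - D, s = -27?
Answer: -234864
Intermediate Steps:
n(D) = 0
(L(-3)*21)*1398 + n(s) = ((-5 - 3)*21)*1398 + 0 = -8*21*1398 + 0 = -168*1398 + 0 = -234864 + 0 = -234864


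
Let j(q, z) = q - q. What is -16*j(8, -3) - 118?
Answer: -118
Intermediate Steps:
j(q, z) = 0
-16*j(8, -3) - 118 = -16*0 - 118 = 0 - 118 = -118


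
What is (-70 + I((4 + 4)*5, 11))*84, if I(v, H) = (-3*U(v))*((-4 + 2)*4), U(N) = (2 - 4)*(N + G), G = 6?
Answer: -191352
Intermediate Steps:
U(N) = -12 - 2*N (U(N) = (2 - 4)*(N + 6) = -2*(6 + N) = -12 - 2*N)
I(v, H) = -288 - 48*v (I(v, H) = (-3*(-12 - 2*v))*((-4 + 2)*4) = (36 + 6*v)*(-2*4) = (36 + 6*v)*(-8) = -288 - 48*v)
(-70 + I((4 + 4)*5, 11))*84 = (-70 + (-288 - 48*(4 + 4)*5))*84 = (-70 + (-288 - 384*5))*84 = (-70 + (-288 - 48*40))*84 = (-70 + (-288 - 1920))*84 = (-70 - 2208)*84 = -2278*84 = -191352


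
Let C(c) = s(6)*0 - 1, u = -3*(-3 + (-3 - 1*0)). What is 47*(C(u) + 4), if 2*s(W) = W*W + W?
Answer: 141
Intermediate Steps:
s(W) = W/2 + W²/2 (s(W) = (W*W + W)/2 = (W² + W)/2 = (W + W²)/2 = W/2 + W²/2)
u = 18 (u = -3*(-3 + (-3 + 0)) = -3*(-3 - 3) = -3*(-6) = 18)
C(c) = -1 (C(c) = ((½)*6*(1 + 6))*0 - 1 = ((½)*6*7)*0 - 1 = 21*0 - 1 = 0 - 1 = -1)
47*(C(u) + 4) = 47*(-1 + 4) = 47*3 = 141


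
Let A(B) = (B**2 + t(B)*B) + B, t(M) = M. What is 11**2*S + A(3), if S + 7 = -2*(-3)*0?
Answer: -826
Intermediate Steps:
S = -7 (S = -7 - 2*(-3)*0 = -7 + 6*0 = -7 + 0 = -7)
A(B) = B + 2*B**2 (A(B) = (B**2 + B*B) + B = (B**2 + B**2) + B = 2*B**2 + B = B + 2*B**2)
11**2*S + A(3) = 11**2*(-7) + 3*(1 + 2*3) = 121*(-7) + 3*(1 + 6) = -847 + 3*7 = -847 + 21 = -826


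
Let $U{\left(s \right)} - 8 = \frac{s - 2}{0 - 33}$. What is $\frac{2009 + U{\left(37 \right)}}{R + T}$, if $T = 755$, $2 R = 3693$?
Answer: $\frac{133052}{171699} \approx 0.77491$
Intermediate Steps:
$R = \frac{3693}{2}$ ($R = \frac{1}{2} \cdot 3693 = \frac{3693}{2} \approx 1846.5$)
$U{\left(s \right)} = \frac{266}{33} - \frac{s}{33}$ ($U{\left(s \right)} = 8 + \frac{s - 2}{0 - 33} = 8 + \frac{-2 + s}{-33} = 8 + \left(-2 + s\right) \left(- \frac{1}{33}\right) = 8 - \left(- \frac{2}{33} + \frac{s}{33}\right) = \frac{266}{33} - \frac{s}{33}$)
$\frac{2009 + U{\left(37 \right)}}{R + T} = \frac{2009 + \left(\frac{266}{33} - \frac{37}{33}\right)}{\frac{3693}{2} + 755} = \frac{2009 + \left(\frac{266}{33} - \frac{37}{33}\right)}{\frac{5203}{2}} = \left(2009 + \frac{229}{33}\right) \frac{2}{5203} = \frac{66526}{33} \cdot \frac{2}{5203} = \frac{133052}{171699}$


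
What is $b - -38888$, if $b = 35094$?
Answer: $73982$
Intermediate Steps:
$b - -38888 = 35094 - -38888 = 35094 + 38888 = 73982$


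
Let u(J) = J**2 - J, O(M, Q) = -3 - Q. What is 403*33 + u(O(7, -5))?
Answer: 13301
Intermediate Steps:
403*33 + u(O(7, -5)) = 403*33 + (-3 - 1*(-5))*(-1 + (-3 - 1*(-5))) = 13299 + (-3 + 5)*(-1 + (-3 + 5)) = 13299 + 2*(-1 + 2) = 13299 + 2*1 = 13299 + 2 = 13301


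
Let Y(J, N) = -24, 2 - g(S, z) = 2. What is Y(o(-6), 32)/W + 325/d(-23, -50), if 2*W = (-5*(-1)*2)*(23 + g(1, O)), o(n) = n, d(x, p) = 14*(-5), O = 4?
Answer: -7811/1610 ≈ -4.8516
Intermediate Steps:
g(S, z) = 0 (g(S, z) = 2 - 1*2 = 2 - 2 = 0)
d(x, p) = -70
W = 115 (W = ((-5*(-1)*2)*(23 + 0))/2 = ((5*2)*23)/2 = (10*23)/2 = (½)*230 = 115)
Y(o(-6), 32)/W + 325/d(-23, -50) = -24/115 + 325/(-70) = -24*1/115 + 325*(-1/70) = -24/115 - 65/14 = -7811/1610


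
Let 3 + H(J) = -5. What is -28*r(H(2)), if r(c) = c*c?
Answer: -1792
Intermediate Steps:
H(J) = -8 (H(J) = -3 - 5 = -8)
r(c) = c**2
-28*r(H(2)) = -28*(-8)**2 = -28*64 = -1792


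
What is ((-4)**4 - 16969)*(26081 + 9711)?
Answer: -598191696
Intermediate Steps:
((-4)**4 - 16969)*(26081 + 9711) = (256 - 16969)*35792 = -16713*35792 = -598191696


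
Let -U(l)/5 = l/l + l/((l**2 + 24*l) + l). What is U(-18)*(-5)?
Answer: 200/7 ≈ 28.571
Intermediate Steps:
U(l) = -5 - 5*l/(l**2 + 25*l) (U(l) = -5*(l/l + l/((l**2 + 24*l) + l)) = -5*(1 + l/(l**2 + 25*l)) = -5 - 5*l/(l**2 + 25*l))
U(-18)*(-5) = (5*(-26 - 1*(-18))/(25 - 18))*(-5) = (5*(-26 + 18)/7)*(-5) = (5*(1/7)*(-8))*(-5) = -40/7*(-5) = 200/7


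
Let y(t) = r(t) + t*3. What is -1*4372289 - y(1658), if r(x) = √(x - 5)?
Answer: -4377263 - √1653 ≈ -4.3773e+6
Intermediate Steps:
r(x) = √(-5 + x)
y(t) = √(-5 + t) + 3*t (y(t) = √(-5 + t) + t*3 = √(-5 + t) + 3*t)
-1*4372289 - y(1658) = -1*4372289 - (√(-5 + 1658) + 3*1658) = -4372289 - (√1653 + 4974) = -4372289 - (4974 + √1653) = -4372289 + (-4974 - √1653) = -4377263 - √1653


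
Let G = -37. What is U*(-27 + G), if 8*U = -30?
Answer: 240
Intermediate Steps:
U = -15/4 (U = (⅛)*(-30) = -15/4 ≈ -3.7500)
U*(-27 + G) = -15*(-27 - 37)/4 = -15/4*(-64) = 240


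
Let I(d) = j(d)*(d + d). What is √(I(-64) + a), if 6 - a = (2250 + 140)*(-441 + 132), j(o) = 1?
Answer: 2*√184597 ≈ 859.29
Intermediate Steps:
a = 738516 (a = 6 - (2250 + 140)*(-441 + 132) = 6 - 2390*(-309) = 6 - 1*(-738510) = 6 + 738510 = 738516)
I(d) = 2*d (I(d) = 1*(d + d) = 1*(2*d) = 2*d)
√(I(-64) + a) = √(2*(-64) + 738516) = √(-128 + 738516) = √738388 = 2*√184597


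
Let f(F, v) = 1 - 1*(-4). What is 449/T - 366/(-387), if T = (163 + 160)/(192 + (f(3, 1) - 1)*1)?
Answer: 11391922/41667 ≈ 273.40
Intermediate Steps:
f(F, v) = 5 (f(F, v) = 1 + 4 = 5)
T = 323/196 (T = (163 + 160)/(192 + (5 - 1)*1) = 323/(192 + 4*1) = 323/(192 + 4) = 323/196 ≈ 1.6480)
449/T - 366/(-387) = 449/(323/196) - 366/(-387) = 449*(196/323) - 366*(-1/387) = 88004/323 + 122/129 = 11391922/41667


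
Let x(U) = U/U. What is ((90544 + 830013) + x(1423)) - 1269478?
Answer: -348920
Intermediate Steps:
x(U) = 1
((90544 + 830013) + x(1423)) - 1269478 = ((90544 + 830013) + 1) - 1269478 = (920557 + 1) - 1269478 = 920558 - 1269478 = -348920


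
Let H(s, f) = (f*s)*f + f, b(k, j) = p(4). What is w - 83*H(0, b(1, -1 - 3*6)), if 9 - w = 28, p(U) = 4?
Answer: -351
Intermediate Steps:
b(k, j) = 4
w = -19 (w = 9 - 1*28 = 9 - 28 = -19)
H(s, f) = f + s*f**2 (H(s, f) = s*f**2 + f = f + s*f**2)
w - 83*H(0, b(1, -1 - 3*6)) = -19 - 332*(1 + 4*0) = -19 - 332*(1 + 0) = -19 - 332 = -351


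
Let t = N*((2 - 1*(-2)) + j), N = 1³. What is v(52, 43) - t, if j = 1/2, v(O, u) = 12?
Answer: 15/2 ≈ 7.5000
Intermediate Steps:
j = ½ ≈ 0.50000
N = 1
t = 9/2 (t = 1*((2 - 1*(-2)) + ½) = 1*((2 + 2) + ½) = 1*(4 + ½) = 1*(9/2) = 9/2 ≈ 4.5000)
v(52, 43) - t = 12 - 1*9/2 = 12 - 9/2 = 15/2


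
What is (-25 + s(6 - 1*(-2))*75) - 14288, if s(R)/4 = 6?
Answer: -12513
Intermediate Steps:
s(R) = 24 (s(R) = 4*6 = 24)
(-25 + s(6 - 1*(-2))*75) - 14288 = (-25 + 24*75) - 14288 = (-25 + 1800) - 14288 = 1775 - 14288 = -12513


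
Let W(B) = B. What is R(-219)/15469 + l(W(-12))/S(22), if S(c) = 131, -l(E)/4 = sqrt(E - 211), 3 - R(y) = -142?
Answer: 145/15469 - 4*I*sqrt(223)/131 ≈ 0.0093736 - 0.45598*I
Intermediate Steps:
R(y) = 145 (R(y) = 3 - 1*(-142) = 3 + 142 = 145)
l(E) = -4*sqrt(-211 + E) (l(E) = -4*sqrt(E - 211) = -4*sqrt(-211 + E))
R(-219)/15469 + l(W(-12))/S(22) = 145/15469 - 4*sqrt(-211 - 12)/131 = 145*(1/15469) - 4*I*sqrt(223)*(1/131) = 145/15469 - 4*I*sqrt(223)*(1/131) = 145/15469 - 4*I*sqrt(223)/131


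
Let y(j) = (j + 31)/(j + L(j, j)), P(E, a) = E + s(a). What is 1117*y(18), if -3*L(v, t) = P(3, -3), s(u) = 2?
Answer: 3351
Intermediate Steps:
P(E, a) = 2 + E (P(E, a) = E + 2 = 2 + E)
L(v, t) = -5/3 (L(v, t) = -(2 + 3)/3 = -⅓*5 = -5/3)
y(j) = (31 + j)/(-5/3 + j) (y(j) = (j + 31)/(j - 5/3) = (31 + j)/(-5/3 + j))
1117*y(18) = 1117*(3*(31 + 18)/(-5 + 3*18)) = 1117*(3*49/(-5 + 54)) = 1117*(3*49/49) = 1117*(3*(1/49)*49) = 1117*3 = 3351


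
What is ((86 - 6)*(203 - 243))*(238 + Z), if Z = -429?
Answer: 611200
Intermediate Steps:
((86 - 6)*(203 - 243))*(238 + Z) = ((86 - 6)*(203 - 243))*(238 - 429) = (80*(-40))*(-191) = -3200*(-191) = 611200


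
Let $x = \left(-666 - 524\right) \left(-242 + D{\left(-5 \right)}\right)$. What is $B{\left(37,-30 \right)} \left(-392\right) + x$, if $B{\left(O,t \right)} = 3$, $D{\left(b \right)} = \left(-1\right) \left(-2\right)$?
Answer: $284424$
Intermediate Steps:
$D{\left(b \right)} = 2$
$x = 285600$ ($x = \left(-666 - 524\right) \left(-242 + 2\right) = \left(-1190\right) \left(-240\right) = 285600$)
$B{\left(37,-30 \right)} \left(-392\right) + x = 3 \left(-392\right) + 285600 = -1176 + 285600 = 284424$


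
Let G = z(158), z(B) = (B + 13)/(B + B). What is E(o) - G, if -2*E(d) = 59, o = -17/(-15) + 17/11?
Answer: -9493/316 ≈ -30.041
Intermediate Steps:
z(B) = (13 + B)/(2*B) (z(B) = (13 + B)/((2*B)) = (13 + B)*(1/(2*B)) = (13 + B)/(2*B))
o = 442/165 (o = -17*(-1/15) + 17*(1/11) = 17/15 + 17/11 = 442/165 ≈ 2.6788)
E(d) = -59/2 (E(d) = -½*59 = -59/2)
G = 171/316 (G = (½)*(13 + 158)/158 = (½)*(1/158)*171 = 171/316 ≈ 0.54114)
E(o) - G = -59/2 - 1*171/316 = -59/2 - 171/316 = -9493/316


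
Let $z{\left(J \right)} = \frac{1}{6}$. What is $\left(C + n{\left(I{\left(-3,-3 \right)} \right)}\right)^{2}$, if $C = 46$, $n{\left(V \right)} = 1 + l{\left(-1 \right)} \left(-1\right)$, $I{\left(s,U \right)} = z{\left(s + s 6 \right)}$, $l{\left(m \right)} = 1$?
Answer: $2116$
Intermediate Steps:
$z{\left(J \right)} = \frac{1}{6}$
$I{\left(s,U \right)} = \frac{1}{6}$
$n{\left(V \right)} = 0$ ($n{\left(V \right)} = 1 + 1 \left(-1\right) = 1 - 1 = 0$)
$\left(C + n{\left(I{\left(-3,-3 \right)} \right)}\right)^{2} = \left(46 + 0\right)^{2} = 46^{2} = 2116$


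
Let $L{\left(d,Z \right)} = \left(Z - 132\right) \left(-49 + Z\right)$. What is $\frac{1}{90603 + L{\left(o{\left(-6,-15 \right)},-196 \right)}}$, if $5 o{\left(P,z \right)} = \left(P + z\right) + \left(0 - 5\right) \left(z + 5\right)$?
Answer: $\frac{1}{170963} \approx 5.8492 \cdot 10^{-6}$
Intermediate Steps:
$o{\left(P,z \right)} = -5 - \frac{4 z}{5} + \frac{P}{5}$ ($o{\left(P,z \right)} = \frac{\left(P + z\right) + \left(0 - 5\right) \left(z + 5\right)}{5} = \frac{\left(P + z\right) - 5 \left(5 + z\right)}{5} = \frac{\left(P + z\right) - \left(25 + 5 z\right)}{5} = \frac{-25 + P - 4 z}{5} = -5 - \frac{4 z}{5} + \frac{P}{5}$)
$L{\left(d,Z \right)} = \left(-132 + Z\right) \left(-49 + Z\right)$
$\frac{1}{90603 + L{\left(o{\left(-6,-15 \right)},-196 \right)}} = \frac{1}{90603 + \left(6468 + \left(-196\right)^{2} - -35476\right)} = \frac{1}{90603 + \left(6468 + 38416 + 35476\right)} = \frac{1}{90603 + 80360} = \frac{1}{170963}$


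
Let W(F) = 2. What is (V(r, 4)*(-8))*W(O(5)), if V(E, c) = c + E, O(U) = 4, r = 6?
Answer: -160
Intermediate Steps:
V(E, c) = E + c
(V(r, 4)*(-8))*W(O(5)) = ((6 + 4)*(-8))*2 = (10*(-8))*2 = -80*2 = -160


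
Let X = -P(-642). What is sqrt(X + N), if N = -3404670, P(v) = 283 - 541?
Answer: 6*I*sqrt(94567) ≈ 1845.1*I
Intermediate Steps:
P(v) = -258
X = 258 (X = -1*(-258) = 258)
sqrt(X + N) = sqrt(258 - 3404670) = sqrt(-3404412) = 6*I*sqrt(94567)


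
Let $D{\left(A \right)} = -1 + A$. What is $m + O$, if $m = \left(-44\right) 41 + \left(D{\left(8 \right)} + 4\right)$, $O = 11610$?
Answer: $9817$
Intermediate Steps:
$m = -1793$ ($m = \left(-44\right) 41 + \left(\left(-1 + 8\right) + 4\right) = -1804 + \left(7 + 4\right) = -1804 + 11 = -1793$)
$m + O = -1793 + 11610 = 9817$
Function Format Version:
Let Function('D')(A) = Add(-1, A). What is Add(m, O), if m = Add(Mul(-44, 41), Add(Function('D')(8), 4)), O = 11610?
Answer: 9817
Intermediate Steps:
m = -1793 (m = Add(Mul(-44, 41), Add(Add(-1, 8), 4)) = Add(-1804, Add(7, 4)) = Add(-1804, 11) = -1793)
Add(m, O) = Add(-1793, 11610) = 9817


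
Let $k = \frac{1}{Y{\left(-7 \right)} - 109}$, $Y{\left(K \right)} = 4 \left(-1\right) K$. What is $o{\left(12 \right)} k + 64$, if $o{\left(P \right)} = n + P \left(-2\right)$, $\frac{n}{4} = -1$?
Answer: $\frac{5212}{81} \approx 64.346$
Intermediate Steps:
$Y{\left(K \right)} = - 4 K$
$n = -4$ ($n = 4 \left(-1\right) = -4$)
$k = - \frac{1}{81}$ ($k = \frac{1}{\left(-4\right) \left(-7\right) - 109} = \frac{1}{28 - 109} = \frac{1}{-81} = - \frac{1}{81} \approx -0.012346$)
$o{\left(P \right)} = -4 - 2 P$ ($o{\left(P \right)} = -4 + P \left(-2\right) = -4 - 2 P$)
$o{\left(12 \right)} k + 64 = \left(-4 - 24\right) \left(- \frac{1}{81}\right) + 64 = \left(-28\right) \left(- \frac{1}{81}\right) + 64 = \frac{28}{81} + 64 = \frac{5212}{81}$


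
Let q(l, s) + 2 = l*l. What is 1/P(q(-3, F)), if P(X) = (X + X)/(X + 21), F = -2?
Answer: 2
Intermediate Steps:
q(l, s) = -2 + l**2 (q(l, s) = -2 + l*l = -2 + l**2)
P(X) = 2*X/(21 + X) (P(X) = (2*X)/(21 + X) = 2*X/(21 + X))
1/P(q(-3, F)) = 1/(2*(-2 + (-3)**2)/(21 + (-2 + (-3)**2))) = 1/(2*(-2 + 9)/(21 + (-2 + 9))) = 1/(2*7/(21 + 7)) = 1/(2*7/28) = 1/(2*7*(1/28)) = 1/(1/2) = 2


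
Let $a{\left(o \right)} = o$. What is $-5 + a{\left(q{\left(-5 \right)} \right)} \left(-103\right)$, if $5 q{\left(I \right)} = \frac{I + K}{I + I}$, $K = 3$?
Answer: $- \frac{228}{25} \approx -9.12$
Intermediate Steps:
$q{\left(I \right)} = \frac{3 + I}{10 I}$ ($q{\left(I \right)} = \frac{\left(I + 3\right) \frac{1}{I + I}}{5} = \frac{\left(3 + I\right) \frac{1}{2 I}}{5} = \frac{\frac{1}{2} \frac{1}{I} \left(3 + I\right)}{5} = \frac{3 + I}{10 I}$)
$-5 + a{\left(q{\left(-5 \right)} \right)} \left(-103\right) = -5 + \frac{3 - 5}{10 \left(-5\right)} \left(-103\right) = -5 + \frac{1}{10} \left(- \frac{1}{5}\right) \left(-2\right) \left(-103\right) = -5 + \frac{1}{25} \left(-103\right) = -5 - \frac{103}{25} = - \frac{228}{25}$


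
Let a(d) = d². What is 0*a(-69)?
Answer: 0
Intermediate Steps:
0*a(-69) = 0*(-69)² = 0*4761 = 0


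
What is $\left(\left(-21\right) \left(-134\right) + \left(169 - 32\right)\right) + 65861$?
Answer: $68812$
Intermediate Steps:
$\left(\left(-21\right) \left(-134\right) + \left(169 - 32\right)\right) + 65861 = \left(2814 + \left(169 - 32\right)\right) + 65861 = \left(2814 + 137\right) + 65861 = 2951 + 65861 = 68812$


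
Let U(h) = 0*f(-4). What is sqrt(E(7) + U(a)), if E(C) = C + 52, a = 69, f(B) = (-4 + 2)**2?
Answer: sqrt(59) ≈ 7.6811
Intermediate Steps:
f(B) = 4 (f(B) = (-2)**2 = 4)
E(C) = 52 + C
U(h) = 0 (U(h) = 0*4 = 0)
sqrt(E(7) + U(a)) = sqrt((52 + 7) + 0) = sqrt(59 + 0) = sqrt(59)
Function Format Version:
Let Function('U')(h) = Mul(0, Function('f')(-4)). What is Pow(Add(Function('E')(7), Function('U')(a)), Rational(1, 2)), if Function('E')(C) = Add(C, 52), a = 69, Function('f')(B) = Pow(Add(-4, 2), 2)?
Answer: Pow(59, Rational(1, 2)) ≈ 7.6811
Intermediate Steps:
Function('f')(B) = 4 (Function('f')(B) = Pow(-2, 2) = 4)
Function('E')(C) = Add(52, C)
Function('U')(h) = 0 (Function('U')(h) = Mul(0, 4) = 0)
Pow(Add(Function('E')(7), Function('U')(a)), Rational(1, 2)) = Pow(Add(Add(52, 7), 0), Rational(1, 2)) = Pow(Add(59, 0), Rational(1, 2)) = Pow(59, Rational(1, 2))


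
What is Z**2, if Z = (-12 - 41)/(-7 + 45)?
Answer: 2809/1444 ≈ 1.9453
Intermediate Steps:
Z = -53/38 ≈ -1.3947
Z**2 = (-53/38)**2 = 2809/1444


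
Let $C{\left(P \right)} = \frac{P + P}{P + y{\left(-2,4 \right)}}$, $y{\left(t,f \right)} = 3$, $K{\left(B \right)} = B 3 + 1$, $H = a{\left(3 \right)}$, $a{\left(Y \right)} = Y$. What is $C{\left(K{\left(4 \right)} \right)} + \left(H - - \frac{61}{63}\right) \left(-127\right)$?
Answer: $- \frac{253181}{504} \approx -502.34$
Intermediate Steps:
$H = 3$
$K{\left(B \right)} = 1 + 3 B$ ($K{\left(B \right)} = 3 B + 1 = 1 + 3 B$)
$C{\left(P \right)} = \frac{2 P}{3 + P}$ ($C{\left(P \right)} = \frac{P + P}{P + 3} = \frac{2 P}{3 + P}$)
$C{\left(K{\left(4 \right)} \right)} + \left(H - - \frac{61}{63}\right) \left(-127\right) = \frac{2 \left(1 + 3 \cdot 4\right)}{3 + \left(1 + 3 \cdot 4\right)} + \left(3 - - \frac{61}{63}\right) \left(-127\right) = \frac{2 \left(1 + 12\right)}{3 + \left(1 + 12\right)} + \left(3 - \left(-61\right) \frac{1}{63}\right) \left(-127\right) = 2 \cdot 13 \frac{1}{3 + 13} + \left(3 - - \frac{61}{63}\right) \left(-127\right) = 2 \cdot 13 \cdot \frac{1}{16} + \left(3 + \frac{61}{63}\right) \left(-127\right) = 2 \cdot 13 \cdot \frac{1}{16} + \frac{250}{63} \left(-127\right) = \frac{13}{8} - \frac{31750}{63} = - \frac{253181}{504}$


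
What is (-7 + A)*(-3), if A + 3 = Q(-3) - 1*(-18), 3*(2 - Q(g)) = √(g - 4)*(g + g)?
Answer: -30 - 6*I*√7 ≈ -30.0 - 15.875*I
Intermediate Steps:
Q(g) = 2 - 2*g*√(-4 + g)/3 (Q(g) = 2 - √(g - 4)*(g + g)/3 = 2 - √(-4 + g)*2*g/3 = 2 - 2*g*√(-4 + g)/3)
A = 17 + 2*I*√7 (A = -3 + ((2 - ⅔*(-3)*√(-4 - 3)) - 1*(-18)) = -3 + ((2 - ⅔*(-3)*√(-7)) + 18) = -3 + ((2 - ⅔*(-3)*I*√7) + 18) = -3 + ((2 + 2*I*√7) + 18) = -3 + (20 + 2*I*√7) = 17 + 2*I*√7 ≈ 17.0 + 5.2915*I)
(-7 + A)*(-3) = (-7 + (17 + 2*I*√7))*(-3) = (10 + 2*I*√7)*(-3) = -30 - 6*I*√7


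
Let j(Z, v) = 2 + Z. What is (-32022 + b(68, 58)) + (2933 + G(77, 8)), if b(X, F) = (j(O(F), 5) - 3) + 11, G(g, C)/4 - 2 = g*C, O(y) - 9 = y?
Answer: -26540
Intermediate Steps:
O(y) = 9 + y
G(g, C) = 8 + 4*C*g (G(g, C) = 8 + 4*(g*C) = 8 + 4*(C*g) = 8 + 4*C*g)
b(X, F) = 19 + F (b(X, F) = ((2 + (9 + F)) - 3) + 11 = ((11 + F) - 3) + 11 = (8 + F) + 11 = 19 + F)
(-32022 + b(68, 58)) + (2933 + G(77, 8)) = (-32022 + (19 + 58)) + (2933 + (8 + 4*8*77)) = (-32022 + 77) + (2933 + (8 + 2464)) = -31945 + (2933 + 2472) = -31945 + 5405 = -26540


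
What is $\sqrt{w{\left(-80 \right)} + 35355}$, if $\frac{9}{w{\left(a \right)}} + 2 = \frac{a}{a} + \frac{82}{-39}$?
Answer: $\frac{2 \sqrt{1069401}}{11} \approx 188.02$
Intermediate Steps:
$w{\left(a \right)} = - \frac{351}{121}$ ($w{\left(a \right)} = \frac{9}{-2 + \left(\frac{a}{a} + \frac{82}{-39}\right)} = \frac{9}{-2 + \left(1 + 82 \left(- \frac{1}{39}\right)\right)} = \frac{9}{-2 + \left(1 - \frac{82}{39}\right)} = \frac{9}{-2 - \frac{43}{39}} = \frac{9}{- \frac{121}{39}} = 9 \left(- \frac{39}{121}\right) = - \frac{351}{121}$)
$\sqrt{w{\left(-80 \right)} + 35355} = \sqrt{- \frac{351}{121} + 35355} = \sqrt{\frac{4277604}{121}} = \frac{2 \sqrt{1069401}}{11}$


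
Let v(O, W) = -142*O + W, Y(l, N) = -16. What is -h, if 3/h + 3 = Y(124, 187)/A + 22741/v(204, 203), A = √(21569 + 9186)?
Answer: 14469092056155/18271486962044 - 496455135*√30755/4567871740511 ≈ 0.77283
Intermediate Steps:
A = √30755 ≈ 175.37
v(O, W) = W - 142*O
h = 3/(-109036/28765 - 16*√30755/30755) (h = 3/(-3 + (-16*√30755/30755 + 22741/(203 - 142*204))) = 3/(-3 + (-16*√30755/30755 + 22741/(203 - 28968))) = 3/(-3 + (-16*√30755/30755 + 22741/(-28765))) = 3/(-3 + (-16*√30755/30755 + 22741*(-1/28765))) = 3/(-3 + (-16*√30755/30755 - 22741/28765)) = 3/(-3 + (-22741/28765 - 16*√30755/30755)) = 3/(-109036/28765 - 16*√30755/30755) ≈ -0.77283)
-h = -(-14469092056155/18271486962044 + 496455135*√30755/4567871740511) = 14469092056155/18271486962044 - 496455135*√30755/4567871740511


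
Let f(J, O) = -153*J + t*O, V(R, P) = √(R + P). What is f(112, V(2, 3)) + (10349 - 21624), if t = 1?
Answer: -28411 + √5 ≈ -28409.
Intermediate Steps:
V(R, P) = √(P + R)
f(J, O) = O - 153*J (f(J, O) = -153*J + 1*O = -153*J + O = O - 153*J)
f(112, V(2, 3)) + (10349 - 21624) = (√(3 + 2) - 153*112) + (10349 - 21624) = (√5 - 17136) - 11275 = (-17136 + √5) - 11275 = -28411 + √5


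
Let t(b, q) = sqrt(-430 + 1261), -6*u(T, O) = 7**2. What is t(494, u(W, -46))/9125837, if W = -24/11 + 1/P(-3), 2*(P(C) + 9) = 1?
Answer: sqrt(831)/9125837 ≈ 3.1588e-6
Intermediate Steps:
P(C) = -17/2 (P(C) = -9 + (1/2)*1 = -9 + 1/2 = -17/2)
W = -430/187 (W = -24/11 + 1/(-17/2) = -24*1/11 + 1*(-2/17) = -24/11 - 2/17 = -430/187 ≈ -2.2995)
u(T, O) = -49/6 (u(T, O) = -1/6*7**2 = -1/6*49 = -49/6)
t(b, q) = sqrt(831)
t(494, u(W, -46))/9125837 = sqrt(831)/9125837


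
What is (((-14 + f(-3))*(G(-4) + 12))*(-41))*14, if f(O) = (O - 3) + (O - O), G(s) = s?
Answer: 91840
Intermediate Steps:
f(O) = -3 + O (f(O) = (-3 + O) + 0 = -3 + O)
(((-14 + f(-3))*(G(-4) + 12))*(-41))*14 = (((-14 + (-3 - 3))*(-4 + 12))*(-41))*14 = (((-14 - 6)*8)*(-41))*14 = (-20*8*(-41))*14 = -160*(-41)*14 = 6560*14 = 91840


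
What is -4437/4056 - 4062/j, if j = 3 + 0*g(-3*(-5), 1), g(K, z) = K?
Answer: -1832087/1352 ≈ -1355.1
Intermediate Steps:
j = 3 (j = 3 + 0*(-3*(-5)) = 3 + 0*15 = 3 + 0 = 3)
-4437/4056 - 4062/j = -4437/4056 - 4062/3 = -4437*1/4056 - 4062*⅓ = -1479/1352 - 1354 = -1832087/1352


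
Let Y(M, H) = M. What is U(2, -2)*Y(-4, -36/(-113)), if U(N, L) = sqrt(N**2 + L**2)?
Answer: -8*sqrt(2) ≈ -11.314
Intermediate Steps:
U(N, L) = sqrt(L**2 + N**2)
U(2, -2)*Y(-4, -36/(-113)) = sqrt((-2)**2 + 2**2)*(-4) = sqrt(4 + 4)*(-4) = sqrt(8)*(-4) = (2*sqrt(2))*(-4) = -8*sqrt(2)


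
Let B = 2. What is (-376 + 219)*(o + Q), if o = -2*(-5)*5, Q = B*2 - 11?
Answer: -6751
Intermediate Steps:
Q = -7 (Q = 2*2 - 11 = 4 - 11 = -7)
o = 50 (o = 10*5 = 50)
(-376 + 219)*(o + Q) = (-376 + 219)*(50 - 7) = -157*43 = -6751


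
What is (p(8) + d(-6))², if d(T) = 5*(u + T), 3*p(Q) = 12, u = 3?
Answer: 121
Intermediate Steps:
p(Q) = 4 (p(Q) = (⅓)*12 = 4)
d(T) = 15 + 5*T (d(T) = 5*(3 + T) = 15 + 5*T)
(p(8) + d(-6))² = (4 + (15 + 5*(-6)))² = (4 + (15 - 30))² = (4 - 15)² = (-11)² = 121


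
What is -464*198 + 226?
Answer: -91646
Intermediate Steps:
-464*198 + 226 = -91872 + 226 = -91646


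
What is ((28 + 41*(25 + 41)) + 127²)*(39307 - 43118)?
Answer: -71886893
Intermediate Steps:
((28 + 41*(25 + 41)) + 127²)*(39307 - 43118) = ((28 + 41*66) + 16129)*(-3811) = ((28 + 2706) + 16129)*(-3811) = (2734 + 16129)*(-3811) = 18863*(-3811) = -71886893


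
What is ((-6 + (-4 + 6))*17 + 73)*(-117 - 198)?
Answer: -1575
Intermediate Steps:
((-6 + (-4 + 6))*17 + 73)*(-117 - 198) = ((-6 + 2)*17 + 73)*(-315) = (-4*17 + 73)*(-315) = (-68 + 73)*(-315) = 5*(-315) = -1575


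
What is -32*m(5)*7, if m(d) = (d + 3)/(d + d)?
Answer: -896/5 ≈ -179.20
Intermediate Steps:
m(d) = (3 + d)/(2*d) (m(d) = (3 + d)/((2*d)) = (3 + d)*(1/(2*d)) = (3 + d)/(2*d))
-32*m(5)*7 = -16*(3 + 5)/5*7 = -16*8/5*7 = -32*⅘*7 = -128/5*7 = -896/5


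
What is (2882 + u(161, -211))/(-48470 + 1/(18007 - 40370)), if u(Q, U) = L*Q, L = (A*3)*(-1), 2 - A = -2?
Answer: -21244850/1083934611 ≈ -0.019600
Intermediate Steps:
A = 4 (A = 2 - 1*(-2) = 2 + 2 = 4)
L = -12 (L = (4*3)*(-1) = 12*(-1) = -12)
u(Q, U) = -12*Q
(2882 + u(161, -211))/(-48470 + 1/(18007 - 40370)) = (2882 - 12*161)/(-48470 + 1/(18007 - 40370)) = (2882 - 1932)/(-48470 + 1/(-22363)) = 950/(-48470 - 1/22363) = 950/(-1083934611/22363) = 950*(-22363/1083934611) = -21244850/1083934611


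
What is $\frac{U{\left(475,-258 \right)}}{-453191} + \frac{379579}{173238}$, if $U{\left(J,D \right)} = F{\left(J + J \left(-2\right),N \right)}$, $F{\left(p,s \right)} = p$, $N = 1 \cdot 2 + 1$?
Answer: $\frac{172104074639}{78509902458} \approx 2.1921$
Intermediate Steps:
$N = 3$ ($N = 2 + 1 = 3$)
$U{\left(J,D \right)} = - J$ ($U{\left(J,D \right)} = J + J \left(-2\right) = J - 2 J = - J$)
$\frac{U{\left(475,-258 \right)}}{-453191} + \frac{379579}{173238} = \frac{\left(-1\right) 475}{-453191} + \frac{379579}{173238} = \left(-475\right) \left(- \frac{1}{453191}\right) + 379579 \cdot \frac{1}{173238} = \frac{475}{453191} + \frac{379579}{173238} = \frac{172104074639}{78509902458}$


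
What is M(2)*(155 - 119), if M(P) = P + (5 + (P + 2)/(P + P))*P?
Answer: 504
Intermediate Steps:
M(P) = P + P*(5 + (2 + P)/(2*P)) (M(P) = P + (5 + (2 + P)/((2*P)))*P = P + (5 + (2 + P)*(1/(2*P)))*P = P + (5 + (2 + P)/(2*P))*P = P + P*(5 + (2 + P)/(2*P)))
M(2)*(155 - 119) = (1 + (13/2)*2)*(155 - 119) = (1 + 13)*36 = 14*36 = 504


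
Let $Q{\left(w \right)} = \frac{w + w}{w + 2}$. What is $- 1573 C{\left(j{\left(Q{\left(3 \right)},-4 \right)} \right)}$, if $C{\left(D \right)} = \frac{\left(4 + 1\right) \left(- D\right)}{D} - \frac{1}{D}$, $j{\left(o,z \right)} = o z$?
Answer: $\frac{180895}{24} \approx 7537.3$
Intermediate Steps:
$Q{\left(w \right)} = \frac{2 w}{2 + w}$
$C{\left(D \right)} = -5 - \frac{1}{D}$ ($C{\left(D \right)} = \frac{5 \left(- D\right)}{D} - \frac{1}{D} = \frac{\left(-5\right) D}{D} - \frac{1}{D} = -5 - \frac{1}{D}$)
$- 1573 C{\left(j{\left(Q{\left(3 \right)},-4 \right)} \right)} = - 1573 \left(-5 - \frac{1}{2 \cdot 3 \frac{1}{2 + 3} \left(-4\right)}\right) = - 1573 \left(-5 - \frac{1}{2 \cdot 3 \cdot \frac{1}{5} \left(-4\right)}\right) = - 1573 \left(-5 - \frac{1}{\frac{6}{5} \left(-4\right)}\right) = - 1573 \left(-5 - \frac{1}{- \frac{24}{5}}\right) = - 1573 \left(-5 - - \frac{5}{24}\right) = - 1573 \left(-5 + \frac{5}{24}\right) = \left(-1573\right) \left(- \frac{115}{24}\right) = \frac{180895}{24}$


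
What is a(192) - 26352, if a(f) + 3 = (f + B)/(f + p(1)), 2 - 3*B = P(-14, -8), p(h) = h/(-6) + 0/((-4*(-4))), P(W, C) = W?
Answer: -30333421/1151 ≈ -26354.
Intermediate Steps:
p(h) = -h/6 (p(h) = h*(-1/6) + 0/16 = -h/6 + 0*(1/16) = -h/6 + 0 = -h/6)
B = 16/3 (B = 2/3 - 1/3*(-14) = 2/3 + 14/3 = 16/3 ≈ 5.3333)
a(f) = -3 + (16/3 + f)/(-1/6 + f) (a(f) = -3 + (f + 16/3)/(f - 1/6*1) = -3 + (16/3 + f)/(f - 1/6) = -3 + (16/3 + f)/(-1/6 + f))
a(192) - 26352 = (35 - 12*192)/(-1 + 6*192) - 26352 = (35 - 2304)/(-1 + 1152) - 26352 = -2269/1151 - 26352 = -30333421/1151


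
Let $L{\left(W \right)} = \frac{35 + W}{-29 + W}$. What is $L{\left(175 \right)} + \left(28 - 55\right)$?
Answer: $- \frac{1866}{73} \approx -25.562$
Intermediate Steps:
$L{\left(W \right)} = \frac{35 + W}{-29 + W}$
$L{\left(175 \right)} + \left(28 - 55\right) = \frac{35 + 175}{-29 + 175} + \left(28 - 55\right) = \frac{1}{146} \cdot 210 + \left(28 - 55\right) = \frac{1}{146} \cdot 210 - 27 = \frac{105}{73} - 27 = - \frac{1866}{73}$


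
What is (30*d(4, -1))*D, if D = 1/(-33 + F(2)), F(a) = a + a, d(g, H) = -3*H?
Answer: -90/29 ≈ -3.1034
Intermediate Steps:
F(a) = 2*a
D = -1/29 (D = 1/(-33 + 2*2) = 1/(-33 + 4) = 1/(-29) = -1/29 ≈ -0.034483)
(30*d(4, -1))*D = (30*(-3*(-1)))*(-1/29) = (30*3)*(-1/29) = 90*(-1/29) = -90/29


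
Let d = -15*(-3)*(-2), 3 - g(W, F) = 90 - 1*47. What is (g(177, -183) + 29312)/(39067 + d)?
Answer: 29272/38977 ≈ 0.75101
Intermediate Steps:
g(W, F) = -40 (g(W, F) = 3 - (90 - 1*47) = 3 - (90 - 47) = 3 - 1*43 = 3 - 43 = -40)
d = -90 (d = 45*(-2) = -90)
(g(177, -183) + 29312)/(39067 + d) = (-40 + 29312)/(39067 - 90) = 29272/38977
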